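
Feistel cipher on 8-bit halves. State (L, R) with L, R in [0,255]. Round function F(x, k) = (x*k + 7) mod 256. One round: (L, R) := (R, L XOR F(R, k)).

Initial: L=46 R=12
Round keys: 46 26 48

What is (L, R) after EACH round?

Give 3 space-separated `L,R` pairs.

Round 1 (k=46): L=12 R=1
Round 2 (k=26): L=1 R=45
Round 3 (k=48): L=45 R=118

Answer: 12,1 1,45 45,118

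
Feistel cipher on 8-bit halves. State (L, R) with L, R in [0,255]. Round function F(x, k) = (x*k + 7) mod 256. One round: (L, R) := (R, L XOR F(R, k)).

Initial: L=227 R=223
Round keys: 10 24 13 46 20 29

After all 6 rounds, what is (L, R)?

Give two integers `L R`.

Answer: 122 4

Derivation:
Round 1 (k=10): L=223 R=94
Round 2 (k=24): L=94 R=8
Round 3 (k=13): L=8 R=49
Round 4 (k=46): L=49 R=221
Round 5 (k=20): L=221 R=122
Round 6 (k=29): L=122 R=4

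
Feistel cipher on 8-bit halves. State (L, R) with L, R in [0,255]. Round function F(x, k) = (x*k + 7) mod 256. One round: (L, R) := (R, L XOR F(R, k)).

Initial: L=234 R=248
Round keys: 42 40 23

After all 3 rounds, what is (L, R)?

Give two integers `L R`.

Round 1 (k=42): L=248 R=93
Round 2 (k=40): L=93 R=119
Round 3 (k=23): L=119 R=229

Answer: 119 229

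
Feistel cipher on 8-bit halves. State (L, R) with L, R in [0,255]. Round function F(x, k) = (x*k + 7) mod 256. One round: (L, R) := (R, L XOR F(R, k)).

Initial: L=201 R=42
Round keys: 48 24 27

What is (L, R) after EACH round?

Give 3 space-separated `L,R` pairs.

Answer: 42,46 46,125 125,24

Derivation:
Round 1 (k=48): L=42 R=46
Round 2 (k=24): L=46 R=125
Round 3 (k=27): L=125 R=24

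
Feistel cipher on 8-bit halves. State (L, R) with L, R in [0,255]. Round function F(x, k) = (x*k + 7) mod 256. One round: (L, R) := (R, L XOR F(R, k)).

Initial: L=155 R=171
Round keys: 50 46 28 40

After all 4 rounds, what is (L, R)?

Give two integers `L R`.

Round 1 (k=50): L=171 R=246
Round 2 (k=46): L=246 R=144
Round 3 (k=28): L=144 R=49
Round 4 (k=40): L=49 R=63

Answer: 49 63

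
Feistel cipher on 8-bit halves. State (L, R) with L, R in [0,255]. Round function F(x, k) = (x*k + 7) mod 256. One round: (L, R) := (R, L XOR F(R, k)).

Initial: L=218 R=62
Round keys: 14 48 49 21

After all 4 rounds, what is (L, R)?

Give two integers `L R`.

Answer: 113 69

Derivation:
Round 1 (k=14): L=62 R=177
Round 2 (k=48): L=177 R=9
Round 3 (k=49): L=9 R=113
Round 4 (k=21): L=113 R=69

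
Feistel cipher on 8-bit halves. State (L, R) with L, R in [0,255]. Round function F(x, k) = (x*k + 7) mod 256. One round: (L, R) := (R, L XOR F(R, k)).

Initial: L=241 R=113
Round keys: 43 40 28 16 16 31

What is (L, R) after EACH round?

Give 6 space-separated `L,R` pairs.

Answer: 113,243 243,142 142,124 124,73 73,235 235,53

Derivation:
Round 1 (k=43): L=113 R=243
Round 2 (k=40): L=243 R=142
Round 3 (k=28): L=142 R=124
Round 4 (k=16): L=124 R=73
Round 5 (k=16): L=73 R=235
Round 6 (k=31): L=235 R=53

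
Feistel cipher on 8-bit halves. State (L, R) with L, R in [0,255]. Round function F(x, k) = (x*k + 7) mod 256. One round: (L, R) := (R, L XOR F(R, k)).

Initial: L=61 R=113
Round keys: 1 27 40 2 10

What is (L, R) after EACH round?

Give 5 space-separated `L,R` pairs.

Answer: 113,69 69,63 63,154 154,4 4,181

Derivation:
Round 1 (k=1): L=113 R=69
Round 2 (k=27): L=69 R=63
Round 3 (k=40): L=63 R=154
Round 4 (k=2): L=154 R=4
Round 5 (k=10): L=4 R=181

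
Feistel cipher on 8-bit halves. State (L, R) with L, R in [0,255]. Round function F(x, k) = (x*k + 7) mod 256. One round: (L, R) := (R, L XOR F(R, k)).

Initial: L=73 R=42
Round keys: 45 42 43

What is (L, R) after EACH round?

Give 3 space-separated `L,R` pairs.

Round 1 (k=45): L=42 R=32
Round 2 (k=42): L=32 R=109
Round 3 (k=43): L=109 R=118

Answer: 42,32 32,109 109,118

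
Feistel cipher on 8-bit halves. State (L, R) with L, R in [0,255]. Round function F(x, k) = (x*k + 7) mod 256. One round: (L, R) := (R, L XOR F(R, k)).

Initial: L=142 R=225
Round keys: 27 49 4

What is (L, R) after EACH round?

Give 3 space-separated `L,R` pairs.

Answer: 225,76 76,114 114,131

Derivation:
Round 1 (k=27): L=225 R=76
Round 2 (k=49): L=76 R=114
Round 3 (k=4): L=114 R=131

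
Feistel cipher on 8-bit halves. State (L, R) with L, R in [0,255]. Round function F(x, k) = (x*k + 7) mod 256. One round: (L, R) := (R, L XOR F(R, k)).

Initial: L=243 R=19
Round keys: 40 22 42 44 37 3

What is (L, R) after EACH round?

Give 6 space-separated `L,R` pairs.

Round 1 (k=40): L=19 R=12
Round 2 (k=22): L=12 R=28
Round 3 (k=42): L=28 R=147
Round 4 (k=44): L=147 R=87
Round 5 (k=37): L=87 R=9
Round 6 (k=3): L=9 R=117

Answer: 19,12 12,28 28,147 147,87 87,9 9,117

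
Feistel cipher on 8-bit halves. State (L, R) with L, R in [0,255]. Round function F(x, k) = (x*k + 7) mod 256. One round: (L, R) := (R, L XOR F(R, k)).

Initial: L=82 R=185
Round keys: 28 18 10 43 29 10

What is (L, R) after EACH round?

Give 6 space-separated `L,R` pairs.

Round 1 (k=28): L=185 R=17
Round 2 (k=18): L=17 R=128
Round 3 (k=10): L=128 R=22
Round 4 (k=43): L=22 R=57
Round 5 (k=29): L=57 R=106
Round 6 (k=10): L=106 R=18

Answer: 185,17 17,128 128,22 22,57 57,106 106,18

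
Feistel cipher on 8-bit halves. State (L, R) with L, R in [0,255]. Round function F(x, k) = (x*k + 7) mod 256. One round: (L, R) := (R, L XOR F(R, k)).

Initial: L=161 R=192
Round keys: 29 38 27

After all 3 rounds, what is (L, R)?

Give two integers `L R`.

Answer: 235 182

Derivation:
Round 1 (k=29): L=192 R=102
Round 2 (k=38): L=102 R=235
Round 3 (k=27): L=235 R=182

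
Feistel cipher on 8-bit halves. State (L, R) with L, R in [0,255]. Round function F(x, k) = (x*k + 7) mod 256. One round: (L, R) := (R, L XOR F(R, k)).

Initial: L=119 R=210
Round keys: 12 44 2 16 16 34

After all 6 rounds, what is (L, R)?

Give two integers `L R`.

Round 1 (k=12): L=210 R=168
Round 2 (k=44): L=168 R=53
Round 3 (k=2): L=53 R=217
Round 4 (k=16): L=217 R=162
Round 5 (k=16): L=162 R=254
Round 6 (k=34): L=254 R=97

Answer: 254 97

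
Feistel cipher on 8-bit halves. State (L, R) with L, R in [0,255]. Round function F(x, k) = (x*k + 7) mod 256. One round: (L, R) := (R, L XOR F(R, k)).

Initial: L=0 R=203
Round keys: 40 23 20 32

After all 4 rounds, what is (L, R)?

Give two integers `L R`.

Answer: 28 124

Derivation:
Round 1 (k=40): L=203 R=191
Round 2 (k=23): L=191 R=251
Round 3 (k=20): L=251 R=28
Round 4 (k=32): L=28 R=124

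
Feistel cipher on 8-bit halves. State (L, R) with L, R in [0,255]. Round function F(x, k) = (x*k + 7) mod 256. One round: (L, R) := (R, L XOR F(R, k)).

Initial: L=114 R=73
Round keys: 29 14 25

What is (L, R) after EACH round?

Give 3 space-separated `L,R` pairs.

Round 1 (k=29): L=73 R=62
Round 2 (k=14): L=62 R=34
Round 3 (k=25): L=34 R=103

Answer: 73,62 62,34 34,103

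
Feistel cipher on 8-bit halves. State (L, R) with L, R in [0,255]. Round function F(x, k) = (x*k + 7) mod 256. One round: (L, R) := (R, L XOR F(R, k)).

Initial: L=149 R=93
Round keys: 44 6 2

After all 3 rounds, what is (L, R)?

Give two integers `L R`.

Round 1 (k=44): L=93 R=150
Round 2 (k=6): L=150 R=214
Round 3 (k=2): L=214 R=37

Answer: 214 37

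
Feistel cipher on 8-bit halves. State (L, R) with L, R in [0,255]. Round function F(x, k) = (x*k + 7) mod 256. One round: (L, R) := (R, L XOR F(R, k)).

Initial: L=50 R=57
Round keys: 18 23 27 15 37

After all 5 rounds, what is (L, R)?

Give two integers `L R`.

Round 1 (k=18): L=57 R=59
Round 2 (k=23): L=59 R=109
Round 3 (k=27): L=109 R=189
Round 4 (k=15): L=189 R=119
Round 5 (k=37): L=119 R=135

Answer: 119 135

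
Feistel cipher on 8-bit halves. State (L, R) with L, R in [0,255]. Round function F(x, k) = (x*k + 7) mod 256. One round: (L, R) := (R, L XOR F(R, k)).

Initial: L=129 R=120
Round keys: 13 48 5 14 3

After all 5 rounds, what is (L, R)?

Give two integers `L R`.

Round 1 (k=13): L=120 R=158
Round 2 (k=48): L=158 R=223
Round 3 (k=5): L=223 R=252
Round 4 (k=14): L=252 R=16
Round 5 (k=3): L=16 R=203

Answer: 16 203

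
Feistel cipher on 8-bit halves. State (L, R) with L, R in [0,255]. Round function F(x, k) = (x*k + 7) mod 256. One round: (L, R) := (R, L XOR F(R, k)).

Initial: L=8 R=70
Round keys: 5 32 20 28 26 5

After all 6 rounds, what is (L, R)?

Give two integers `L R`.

Round 1 (k=5): L=70 R=109
Round 2 (k=32): L=109 R=225
Round 3 (k=20): L=225 R=246
Round 4 (k=28): L=246 R=14
Round 5 (k=26): L=14 R=133
Round 6 (k=5): L=133 R=174

Answer: 133 174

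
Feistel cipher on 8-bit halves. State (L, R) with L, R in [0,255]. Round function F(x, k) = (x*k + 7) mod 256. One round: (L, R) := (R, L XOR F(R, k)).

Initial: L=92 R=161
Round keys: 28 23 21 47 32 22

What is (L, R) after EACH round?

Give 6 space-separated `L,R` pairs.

Round 1 (k=28): L=161 R=255
Round 2 (k=23): L=255 R=81
Round 3 (k=21): L=81 R=83
Round 4 (k=47): L=83 R=21
Round 5 (k=32): L=21 R=244
Round 6 (k=22): L=244 R=234

Answer: 161,255 255,81 81,83 83,21 21,244 244,234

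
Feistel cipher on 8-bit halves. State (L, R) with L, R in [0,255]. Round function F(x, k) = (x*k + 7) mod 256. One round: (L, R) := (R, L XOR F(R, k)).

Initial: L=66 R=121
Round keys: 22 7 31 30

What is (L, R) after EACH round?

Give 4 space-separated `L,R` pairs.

Answer: 121,47 47,41 41,209 209,172

Derivation:
Round 1 (k=22): L=121 R=47
Round 2 (k=7): L=47 R=41
Round 3 (k=31): L=41 R=209
Round 4 (k=30): L=209 R=172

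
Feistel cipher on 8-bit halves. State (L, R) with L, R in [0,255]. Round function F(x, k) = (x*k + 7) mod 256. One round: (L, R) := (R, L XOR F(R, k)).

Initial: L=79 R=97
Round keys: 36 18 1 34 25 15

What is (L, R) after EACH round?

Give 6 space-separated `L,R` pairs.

Round 1 (k=36): L=97 R=228
Round 2 (k=18): L=228 R=110
Round 3 (k=1): L=110 R=145
Round 4 (k=34): L=145 R=39
Round 5 (k=25): L=39 R=71
Round 6 (k=15): L=71 R=23

Answer: 97,228 228,110 110,145 145,39 39,71 71,23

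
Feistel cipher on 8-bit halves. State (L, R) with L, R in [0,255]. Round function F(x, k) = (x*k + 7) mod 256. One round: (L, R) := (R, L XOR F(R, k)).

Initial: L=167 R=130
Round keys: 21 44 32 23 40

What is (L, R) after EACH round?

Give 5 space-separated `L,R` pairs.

Answer: 130,22 22,77 77,177 177,163 163,206

Derivation:
Round 1 (k=21): L=130 R=22
Round 2 (k=44): L=22 R=77
Round 3 (k=32): L=77 R=177
Round 4 (k=23): L=177 R=163
Round 5 (k=40): L=163 R=206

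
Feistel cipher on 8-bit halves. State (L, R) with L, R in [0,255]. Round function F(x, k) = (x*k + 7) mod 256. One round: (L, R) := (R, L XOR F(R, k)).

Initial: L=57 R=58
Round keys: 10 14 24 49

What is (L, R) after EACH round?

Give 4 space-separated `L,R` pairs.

Round 1 (k=10): L=58 R=114
Round 2 (k=14): L=114 R=121
Round 3 (k=24): L=121 R=45
Round 4 (k=49): L=45 R=221

Answer: 58,114 114,121 121,45 45,221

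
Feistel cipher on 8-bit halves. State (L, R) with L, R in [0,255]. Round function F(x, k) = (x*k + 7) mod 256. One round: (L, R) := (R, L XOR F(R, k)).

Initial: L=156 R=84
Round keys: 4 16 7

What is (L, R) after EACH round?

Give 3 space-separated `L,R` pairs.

Answer: 84,203 203,227 227,247

Derivation:
Round 1 (k=4): L=84 R=203
Round 2 (k=16): L=203 R=227
Round 3 (k=7): L=227 R=247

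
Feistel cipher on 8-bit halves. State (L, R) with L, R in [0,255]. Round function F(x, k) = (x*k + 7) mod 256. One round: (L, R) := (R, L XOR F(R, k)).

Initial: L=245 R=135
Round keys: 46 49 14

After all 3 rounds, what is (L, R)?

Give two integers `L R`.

Round 1 (k=46): L=135 R=188
Round 2 (k=49): L=188 R=132
Round 3 (k=14): L=132 R=131

Answer: 132 131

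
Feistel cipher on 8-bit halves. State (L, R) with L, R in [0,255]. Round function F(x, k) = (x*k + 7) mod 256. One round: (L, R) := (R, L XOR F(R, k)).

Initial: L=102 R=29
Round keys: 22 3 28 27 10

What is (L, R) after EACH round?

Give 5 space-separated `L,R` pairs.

Round 1 (k=22): L=29 R=227
Round 2 (k=3): L=227 R=173
Round 3 (k=28): L=173 R=16
Round 4 (k=27): L=16 R=26
Round 5 (k=10): L=26 R=27

Answer: 29,227 227,173 173,16 16,26 26,27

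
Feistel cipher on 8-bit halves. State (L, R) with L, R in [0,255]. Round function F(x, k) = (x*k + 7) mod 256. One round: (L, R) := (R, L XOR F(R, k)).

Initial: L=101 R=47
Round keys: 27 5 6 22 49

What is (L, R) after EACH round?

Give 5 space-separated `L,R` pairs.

Answer: 47,153 153,43 43,144 144,76 76,3

Derivation:
Round 1 (k=27): L=47 R=153
Round 2 (k=5): L=153 R=43
Round 3 (k=6): L=43 R=144
Round 4 (k=22): L=144 R=76
Round 5 (k=49): L=76 R=3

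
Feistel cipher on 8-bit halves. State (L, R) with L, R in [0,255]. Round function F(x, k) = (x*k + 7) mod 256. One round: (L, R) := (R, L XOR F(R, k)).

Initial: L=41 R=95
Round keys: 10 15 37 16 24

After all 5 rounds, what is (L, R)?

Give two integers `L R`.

Round 1 (k=10): L=95 R=148
Round 2 (k=15): L=148 R=236
Round 3 (k=37): L=236 R=183
Round 4 (k=16): L=183 R=155
Round 5 (k=24): L=155 R=56

Answer: 155 56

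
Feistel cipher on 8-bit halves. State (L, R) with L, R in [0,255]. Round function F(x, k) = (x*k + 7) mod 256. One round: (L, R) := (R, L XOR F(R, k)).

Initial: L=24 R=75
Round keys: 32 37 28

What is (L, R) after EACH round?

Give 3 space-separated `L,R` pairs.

Answer: 75,127 127,41 41,252

Derivation:
Round 1 (k=32): L=75 R=127
Round 2 (k=37): L=127 R=41
Round 3 (k=28): L=41 R=252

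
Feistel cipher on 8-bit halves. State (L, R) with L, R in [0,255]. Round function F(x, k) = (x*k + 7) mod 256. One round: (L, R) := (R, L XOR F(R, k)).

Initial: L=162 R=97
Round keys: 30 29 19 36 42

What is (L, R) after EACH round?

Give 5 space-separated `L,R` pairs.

Answer: 97,199 199,243 243,215 215,176 176,48

Derivation:
Round 1 (k=30): L=97 R=199
Round 2 (k=29): L=199 R=243
Round 3 (k=19): L=243 R=215
Round 4 (k=36): L=215 R=176
Round 5 (k=42): L=176 R=48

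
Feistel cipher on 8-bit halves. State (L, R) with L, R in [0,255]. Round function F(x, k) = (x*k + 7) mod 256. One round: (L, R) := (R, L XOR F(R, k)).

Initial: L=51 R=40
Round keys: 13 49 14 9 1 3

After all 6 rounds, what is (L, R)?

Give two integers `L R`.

Round 1 (k=13): L=40 R=60
Round 2 (k=49): L=60 R=171
Round 3 (k=14): L=171 R=93
Round 4 (k=9): L=93 R=231
Round 5 (k=1): L=231 R=179
Round 6 (k=3): L=179 R=199

Answer: 179 199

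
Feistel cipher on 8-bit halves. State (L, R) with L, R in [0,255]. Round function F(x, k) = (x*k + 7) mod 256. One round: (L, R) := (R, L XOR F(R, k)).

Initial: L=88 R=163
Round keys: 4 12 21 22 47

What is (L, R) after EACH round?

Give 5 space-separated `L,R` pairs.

Answer: 163,203 203,40 40,132 132,119 119,100

Derivation:
Round 1 (k=4): L=163 R=203
Round 2 (k=12): L=203 R=40
Round 3 (k=21): L=40 R=132
Round 4 (k=22): L=132 R=119
Round 5 (k=47): L=119 R=100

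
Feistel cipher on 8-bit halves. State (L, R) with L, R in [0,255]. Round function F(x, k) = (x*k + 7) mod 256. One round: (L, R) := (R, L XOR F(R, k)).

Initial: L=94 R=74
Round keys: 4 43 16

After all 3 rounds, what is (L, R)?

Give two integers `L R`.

Answer: 72 246

Derivation:
Round 1 (k=4): L=74 R=113
Round 2 (k=43): L=113 R=72
Round 3 (k=16): L=72 R=246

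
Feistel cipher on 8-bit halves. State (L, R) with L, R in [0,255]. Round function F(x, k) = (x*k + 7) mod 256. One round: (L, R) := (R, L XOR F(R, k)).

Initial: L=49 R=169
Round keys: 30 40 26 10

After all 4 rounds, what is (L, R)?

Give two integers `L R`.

Round 1 (k=30): L=169 R=228
Round 2 (k=40): L=228 R=14
Round 3 (k=26): L=14 R=151
Round 4 (k=10): L=151 R=227

Answer: 151 227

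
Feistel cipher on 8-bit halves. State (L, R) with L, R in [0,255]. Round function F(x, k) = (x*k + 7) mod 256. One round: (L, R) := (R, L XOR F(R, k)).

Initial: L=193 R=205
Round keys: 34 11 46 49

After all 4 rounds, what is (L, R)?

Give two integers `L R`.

Round 1 (k=34): L=205 R=128
Round 2 (k=11): L=128 R=74
Round 3 (k=46): L=74 R=211
Round 4 (k=49): L=211 R=32

Answer: 211 32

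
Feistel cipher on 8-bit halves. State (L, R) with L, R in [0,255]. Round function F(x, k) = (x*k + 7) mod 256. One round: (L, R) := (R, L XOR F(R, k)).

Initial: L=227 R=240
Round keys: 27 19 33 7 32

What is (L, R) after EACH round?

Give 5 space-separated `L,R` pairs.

Answer: 240,180 180,147 147,78 78,186 186,9

Derivation:
Round 1 (k=27): L=240 R=180
Round 2 (k=19): L=180 R=147
Round 3 (k=33): L=147 R=78
Round 4 (k=7): L=78 R=186
Round 5 (k=32): L=186 R=9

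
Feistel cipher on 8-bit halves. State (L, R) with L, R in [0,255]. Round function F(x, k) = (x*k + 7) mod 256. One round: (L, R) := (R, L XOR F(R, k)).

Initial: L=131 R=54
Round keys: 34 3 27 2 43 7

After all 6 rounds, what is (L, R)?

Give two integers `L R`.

Answer: 71 178

Derivation:
Round 1 (k=34): L=54 R=176
Round 2 (k=3): L=176 R=33
Round 3 (k=27): L=33 R=50
Round 4 (k=2): L=50 R=74
Round 5 (k=43): L=74 R=71
Round 6 (k=7): L=71 R=178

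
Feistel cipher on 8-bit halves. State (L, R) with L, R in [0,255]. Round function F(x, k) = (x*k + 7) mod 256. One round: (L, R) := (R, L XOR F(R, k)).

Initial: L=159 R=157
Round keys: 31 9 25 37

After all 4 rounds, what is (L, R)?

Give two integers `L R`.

Answer: 173 209

Derivation:
Round 1 (k=31): L=157 R=149
Round 2 (k=9): L=149 R=217
Round 3 (k=25): L=217 R=173
Round 4 (k=37): L=173 R=209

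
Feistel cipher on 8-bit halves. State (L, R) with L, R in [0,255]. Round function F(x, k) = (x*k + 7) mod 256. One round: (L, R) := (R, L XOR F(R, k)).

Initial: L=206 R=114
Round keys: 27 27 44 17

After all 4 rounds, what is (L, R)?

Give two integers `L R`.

Answer: 252 41

Derivation:
Round 1 (k=27): L=114 R=195
Round 2 (k=27): L=195 R=234
Round 3 (k=44): L=234 R=252
Round 4 (k=17): L=252 R=41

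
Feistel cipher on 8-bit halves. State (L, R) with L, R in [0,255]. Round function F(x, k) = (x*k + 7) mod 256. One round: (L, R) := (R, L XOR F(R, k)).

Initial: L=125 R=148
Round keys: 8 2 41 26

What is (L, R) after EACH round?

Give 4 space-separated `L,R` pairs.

Round 1 (k=8): L=148 R=218
Round 2 (k=2): L=218 R=47
Round 3 (k=41): L=47 R=84
Round 4 (k=26): L=84 R=160

Answer: 148,218 218,47 47,84 84,160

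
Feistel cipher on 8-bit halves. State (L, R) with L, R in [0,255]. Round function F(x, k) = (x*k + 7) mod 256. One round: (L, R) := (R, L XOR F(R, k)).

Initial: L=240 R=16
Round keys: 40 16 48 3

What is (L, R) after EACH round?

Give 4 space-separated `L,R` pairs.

Round 1 (k=40): L=16 R=119
Round 2 (k=16): L=119 R=103
Round 3 (k=48): L=103 R=32
Round 4 (k=3): L=32 R=0

Answer: 16,119 119,103 103,32 32,0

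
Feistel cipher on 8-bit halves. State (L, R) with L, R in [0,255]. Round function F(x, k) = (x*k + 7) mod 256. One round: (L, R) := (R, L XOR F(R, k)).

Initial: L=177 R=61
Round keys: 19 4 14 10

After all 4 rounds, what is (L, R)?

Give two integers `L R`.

Round 1 (k=19): L=61 R=63
Round 2 (k=4): L=63 R=62
Round 3 (k=14): L=62 R=84
Round 4 (k=10): L=84 R=113

Answer: 84 113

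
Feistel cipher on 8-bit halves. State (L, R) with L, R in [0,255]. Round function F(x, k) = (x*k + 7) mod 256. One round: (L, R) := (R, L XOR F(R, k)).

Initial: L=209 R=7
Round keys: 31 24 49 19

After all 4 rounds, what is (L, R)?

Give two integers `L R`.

Round 1 (k=31): L=7 R=49
Round 2 (k=24): L=49 R=152
Round 3 (k=49): L=152 R=46
Round 4 (k=19): L=46 R=233

Answer: 46 233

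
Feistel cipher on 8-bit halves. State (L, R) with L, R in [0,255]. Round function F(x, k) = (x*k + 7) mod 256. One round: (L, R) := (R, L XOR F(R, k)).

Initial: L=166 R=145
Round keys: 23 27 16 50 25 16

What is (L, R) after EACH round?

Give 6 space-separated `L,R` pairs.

Round 1 (k=23): L=145 R=168
Round 2 (k=27): L=168 R=46
Round 3 (k=16): L=46 R=79
Round 4 (k=50): L=79 R=91
Round 5 (k=25): L=91 R=165
Round 6 (k=16): L=165 R=12

Answer: 145,168 168,46 46,79 79,91 91,165 165,12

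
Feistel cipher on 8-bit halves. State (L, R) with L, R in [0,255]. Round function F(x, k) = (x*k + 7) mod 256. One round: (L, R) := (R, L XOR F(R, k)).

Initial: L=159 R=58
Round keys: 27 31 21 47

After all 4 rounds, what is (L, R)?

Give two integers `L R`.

Answer: 176 224

Derivation:
Round 1 (k=27): L=58 R=186
Round 2 (k=31): L=186 R=183
Round 3 (k=21): L=183 R=176
Round 4 (k=47): L=176 R=224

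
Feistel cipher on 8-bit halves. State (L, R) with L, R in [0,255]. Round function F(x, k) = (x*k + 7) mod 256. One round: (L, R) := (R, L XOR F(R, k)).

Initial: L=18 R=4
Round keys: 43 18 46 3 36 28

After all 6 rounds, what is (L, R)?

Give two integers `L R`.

Round 1 (k=43): L=4 R=161
Round 2 (k=18): L=161 R=93
Round 3 (k=46): L=93 R=28
Round 4 (k=3): L=28 R=6
Round 5 (k=36): L=6 R=195
Round 6 (k=28): L=195 R=93

Answer: 195 93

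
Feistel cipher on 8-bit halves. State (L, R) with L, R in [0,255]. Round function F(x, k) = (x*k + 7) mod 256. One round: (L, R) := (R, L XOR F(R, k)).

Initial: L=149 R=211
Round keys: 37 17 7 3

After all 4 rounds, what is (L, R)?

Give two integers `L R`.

Answer: 37 239

Derivation:
Round 1 (k=37): L=211 R=19
Round 2 (k=17): L=19 R=153
Round 3 (k=7): L=153 R=37
Round 4 (k=3): L=37 R=239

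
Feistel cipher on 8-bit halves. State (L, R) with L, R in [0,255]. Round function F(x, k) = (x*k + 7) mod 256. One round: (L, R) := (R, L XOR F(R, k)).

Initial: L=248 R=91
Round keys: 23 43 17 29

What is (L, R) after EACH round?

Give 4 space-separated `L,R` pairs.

Round 1 (k=23): L=91 R=204
Round 2 (k=43): L=204 R=16
Round 3 (k=17): L=16 R=219
Round 4 (k=29): L=219 R=198

Answer: 91,204 204,16 16,219 219,198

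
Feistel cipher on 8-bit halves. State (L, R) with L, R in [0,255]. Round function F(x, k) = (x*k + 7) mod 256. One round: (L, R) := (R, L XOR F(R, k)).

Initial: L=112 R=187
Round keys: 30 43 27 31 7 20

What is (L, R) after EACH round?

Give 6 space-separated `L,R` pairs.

Answer: 187,129 129,9 9,123 123,229 229,49 49,62

Derivation:
Round 1 (k=30): L=187 R=129
Round 2 (k=43): L=129 R=9
Round 3 (k=27): L=9 R=123
Round 4 (k=31): L=123 R=229
Round 5 (k=7): L=229 R=49
Round 6 (k=20): L=49 R=62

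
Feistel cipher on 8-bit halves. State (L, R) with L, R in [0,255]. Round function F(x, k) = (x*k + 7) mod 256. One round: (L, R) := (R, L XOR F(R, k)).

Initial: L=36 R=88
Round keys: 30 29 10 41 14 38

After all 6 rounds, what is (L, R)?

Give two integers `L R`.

Round 1 (k=30): L=88 R=115
Round 2 (k=29): L=115 R=86
Round 3 (k=10): L=86 R=16
Round 4 (k=41): L=16 R=193
Round 5 (k=14): L=193 R=133
Round 6 (k=38): L=133 R=4

Answer: 133 4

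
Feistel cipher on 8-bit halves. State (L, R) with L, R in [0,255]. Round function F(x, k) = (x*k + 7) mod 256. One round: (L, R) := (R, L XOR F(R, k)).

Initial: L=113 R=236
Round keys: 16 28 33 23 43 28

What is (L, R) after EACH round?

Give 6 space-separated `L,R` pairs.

Answer: 236,182 182,3 3,220 220,200 200,67 67,147

Derivation:
Round 1 (k=16): L=236 R=182
Round 2 (k=28): L=182 R=3
Round 3 (k=33): L=3 R=220
Round 4 (k=23): L=220 R=200
Round 5 (k=43): L=200 R=67
Round 6 (k=28): L=67 R=147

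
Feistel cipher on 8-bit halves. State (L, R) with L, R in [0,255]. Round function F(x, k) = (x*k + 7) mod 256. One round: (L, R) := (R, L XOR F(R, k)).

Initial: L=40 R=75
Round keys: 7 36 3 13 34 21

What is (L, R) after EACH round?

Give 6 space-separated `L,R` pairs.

Answer: 75,60 60,60 60,135 135,222 222,4 4,133

Derivation:
Round 1 (k=7): L=75 R=60
Round 2 (k=36): L=60 R=60
Round 3 (k=3): L=60 R=135
Round 4 (k=13): L=135 R=222
Round 5 (k=34): L=222 R=4
Round 6 (k=21): L=4 R=133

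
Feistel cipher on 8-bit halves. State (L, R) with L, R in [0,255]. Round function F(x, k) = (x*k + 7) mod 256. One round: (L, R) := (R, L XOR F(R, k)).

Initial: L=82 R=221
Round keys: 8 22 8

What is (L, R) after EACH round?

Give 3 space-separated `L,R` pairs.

Answer: 221,189 189,152 152,122

Derivation:
Round 1 (k=8): L=221 R=189
Round 2 (k=22): L=189 R=152
Round 3 (k=8): L=152 R=122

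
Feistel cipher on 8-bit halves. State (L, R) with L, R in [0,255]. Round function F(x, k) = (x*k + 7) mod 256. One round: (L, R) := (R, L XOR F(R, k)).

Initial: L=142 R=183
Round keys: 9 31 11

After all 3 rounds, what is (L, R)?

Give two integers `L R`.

Answer: 184 23

Derivation:
Round 1 (k=9): L=183 R=248
Round 2 (k=31): L=248 R=184
Round 3 (k=11): L=184 R=23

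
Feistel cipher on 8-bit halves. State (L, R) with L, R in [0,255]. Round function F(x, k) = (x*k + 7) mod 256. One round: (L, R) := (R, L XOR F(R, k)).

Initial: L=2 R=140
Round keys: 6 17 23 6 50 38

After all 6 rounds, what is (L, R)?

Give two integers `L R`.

Answer: 159 250

Derivation:
Round 1 (k=6): L=140 R=77
Round 2 (k=17): L=77 R=168
Round 3 (k=23): L=168 R=82
Round 4 (k=6): L=82 R=91
Round 5 (k=50): L=91 R=159
Round 6 (k=38): L=159 R=250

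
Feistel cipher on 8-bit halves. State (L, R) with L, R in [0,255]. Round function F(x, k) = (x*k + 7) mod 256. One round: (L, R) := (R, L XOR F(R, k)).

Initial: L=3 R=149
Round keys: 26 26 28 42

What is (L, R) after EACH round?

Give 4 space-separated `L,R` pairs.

Answer: 149,42 42,222 222,101 101,71

Derivation:
Round 1 (k=26): L=149 R=42
Round 2 (k=26): L=42 R=222
Round 3 (k=28): L=222 R=101
Round 4 (k=42): L=101 R=71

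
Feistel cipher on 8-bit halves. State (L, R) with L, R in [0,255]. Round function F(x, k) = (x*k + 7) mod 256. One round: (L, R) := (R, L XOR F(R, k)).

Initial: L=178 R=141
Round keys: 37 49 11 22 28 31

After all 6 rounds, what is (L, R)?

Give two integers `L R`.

Round 1 (k=37): L=141 R=218
Round 2 (k=49): L=218 R=76
Round 3 (k=11): L=76 R=145
Round 4 (k=22): L=145 R=49
Round 5 (k=28): L=49 R=242
Round 6 (k=31): L=242 R=100

Answer: 242 100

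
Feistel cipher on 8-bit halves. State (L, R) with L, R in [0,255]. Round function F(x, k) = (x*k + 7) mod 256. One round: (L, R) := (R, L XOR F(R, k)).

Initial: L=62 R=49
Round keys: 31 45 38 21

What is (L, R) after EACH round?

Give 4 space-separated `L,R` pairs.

Round 1 (k=31): L=49 R=200
Round 2 (k=45): L=200 R=30
Round 3 (k=38): L=30 R=179
Round 4 (k=21): L=179 R=168

Answer: 49,200 200,30 30,179 179,168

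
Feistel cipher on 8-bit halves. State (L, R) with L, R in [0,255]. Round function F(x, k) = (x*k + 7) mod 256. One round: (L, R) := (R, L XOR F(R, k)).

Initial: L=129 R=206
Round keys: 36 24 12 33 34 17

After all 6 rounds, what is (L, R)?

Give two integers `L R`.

Round 1 (k=36): L=206 R=126
Round 2 (k=24): L=126 R=25
Round 3 (k=12): L=25 R=77
Round 4 (k=33): L=77 R=237
Round 5 (k=34): L=237 R=204
Round 6 (k=17): L=204 R=126

Answer: 204 126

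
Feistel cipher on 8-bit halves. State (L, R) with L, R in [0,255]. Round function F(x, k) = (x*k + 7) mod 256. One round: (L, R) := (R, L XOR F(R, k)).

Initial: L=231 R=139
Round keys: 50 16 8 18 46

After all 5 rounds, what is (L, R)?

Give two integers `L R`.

Answer: 29 144

Derivation:
Round 1 (k=50): L=139 R=202
Round 2 (k=16): L=202 R=44
Round 3 (k=8): L=44 R=173
Round 4 (k=18): L=173 R=29
Round 5 (k=46): L=29 R=144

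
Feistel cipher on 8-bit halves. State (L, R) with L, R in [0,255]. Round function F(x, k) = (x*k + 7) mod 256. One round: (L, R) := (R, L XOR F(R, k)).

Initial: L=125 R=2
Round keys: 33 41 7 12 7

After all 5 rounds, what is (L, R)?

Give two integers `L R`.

Round 1 (k=33): L=2 R=52
Round 2 (k=41): L=52 R=89
Round 3 (k=7): L=89 R=66
Round 4 (k=12): L=66 R=70
Round 5 (k=7): L=70 R=179

Answer: 70 179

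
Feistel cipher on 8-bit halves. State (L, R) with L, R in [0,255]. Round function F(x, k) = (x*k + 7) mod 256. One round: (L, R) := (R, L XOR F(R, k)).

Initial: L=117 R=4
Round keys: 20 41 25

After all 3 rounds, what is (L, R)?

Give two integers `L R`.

Round 1 (k=20): L=4 R=34
Round 2 (k=41): L=34 R=125
Round 3 (k=25): L=125 R=30

Answer: 125 30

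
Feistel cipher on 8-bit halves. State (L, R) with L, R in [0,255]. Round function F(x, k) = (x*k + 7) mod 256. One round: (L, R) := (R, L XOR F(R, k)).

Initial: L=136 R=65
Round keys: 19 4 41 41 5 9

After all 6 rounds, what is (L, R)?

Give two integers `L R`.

Round 1 (k=19): L=65 R=82
Round 2 (k=4): L=82 R=14
Round 3 (k=41): L=14 R=23
Round 4 (k=41): L=23 R=184
Round 5 (k=5): L=184 R=136
Round 6 (k=9): L=136 R=119

Answer: 136 119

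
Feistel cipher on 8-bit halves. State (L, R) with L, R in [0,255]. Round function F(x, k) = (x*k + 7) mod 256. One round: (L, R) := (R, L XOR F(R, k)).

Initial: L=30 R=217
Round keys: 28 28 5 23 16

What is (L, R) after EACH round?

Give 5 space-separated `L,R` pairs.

Round 1 (k=28): L=217 R=221
Round 2 (k=28): L=221 R=234
Round 3 (k=5): L=234 R=68
Round 4 (k=23): L=68 R=201
Round 5 (k=16): L=201 R=211

Answer: 217,221 221,234 234,68 68,201 201,211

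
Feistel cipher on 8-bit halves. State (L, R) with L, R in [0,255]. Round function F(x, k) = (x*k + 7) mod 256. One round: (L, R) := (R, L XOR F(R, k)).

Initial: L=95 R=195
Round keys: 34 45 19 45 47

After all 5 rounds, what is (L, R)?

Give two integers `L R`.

Round 1 (k=34): L=195 R=178
Round 2 (k=45): L=178 R=146
Round 3 (k=19): L=146 R=111
Round 4 (k=45): L=111 R=24
Round 5 (k=47): L=24 R=0

Answer: 24 0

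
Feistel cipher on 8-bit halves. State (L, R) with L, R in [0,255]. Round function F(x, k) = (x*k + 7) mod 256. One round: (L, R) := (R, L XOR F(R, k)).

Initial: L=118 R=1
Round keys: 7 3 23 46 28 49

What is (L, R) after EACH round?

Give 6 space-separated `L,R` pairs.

Round 1 (k=7): L=1 R=120
Round 2 (k=3): L=120 R=110
Round 3 (k=23): L=110 R=145
Round 4 (k=46): L=145 R=123
Round 5 (k=28): L=123 R=234
Round 6 (k=49): L=234 R=170

Answer: 1,120 120,110 110,145 145,123 123,234 234,170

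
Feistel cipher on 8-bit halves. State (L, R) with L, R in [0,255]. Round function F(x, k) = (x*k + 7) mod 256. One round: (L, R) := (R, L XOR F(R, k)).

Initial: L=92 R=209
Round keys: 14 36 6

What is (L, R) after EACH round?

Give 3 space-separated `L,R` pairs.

Answer: 209,41 41,26 26,138

Derivation:
Round 1 (k=14): L=209 R=41
Round 2 (k=36): L=41 R=26
Round 3 (k=6): L=26 R=138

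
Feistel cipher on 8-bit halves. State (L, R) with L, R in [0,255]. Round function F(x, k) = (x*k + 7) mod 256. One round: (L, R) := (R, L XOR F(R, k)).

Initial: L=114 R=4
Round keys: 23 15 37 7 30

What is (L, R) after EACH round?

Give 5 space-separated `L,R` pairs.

Round 1 (k=23): L=4 R=17
Round 2 (k=15): L=17 R=2
Round 3 (k=37): L=2 R=64
Round 4 (k=7): L=64 R=197
Round 5 (k=30): L=197 R=93

Answer: 4,17 17,2 2,64 64,197 197,93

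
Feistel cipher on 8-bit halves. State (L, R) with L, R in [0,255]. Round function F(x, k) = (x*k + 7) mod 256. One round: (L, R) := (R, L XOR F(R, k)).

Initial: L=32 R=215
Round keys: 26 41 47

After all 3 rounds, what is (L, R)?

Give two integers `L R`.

Round 1 (k=26): L=215 R=253
Round 2 (k=41): L=253 R=91
Round 3 (k=47): L=91 R=65

Answer: 91 65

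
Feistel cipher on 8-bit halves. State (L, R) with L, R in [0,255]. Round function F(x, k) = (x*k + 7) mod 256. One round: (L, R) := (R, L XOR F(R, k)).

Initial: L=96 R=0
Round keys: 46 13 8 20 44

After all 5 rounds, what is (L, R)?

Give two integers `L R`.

Answer: 133 147

Derivation:
Round 1 (k=46): L=0 R=103
Round 2 (k=13): L=103 R=66
Round 3 (k=8): L=66 R=112
Round 4 (k=20): L=112 R=133
Round 5 (k=44): L=133 R=147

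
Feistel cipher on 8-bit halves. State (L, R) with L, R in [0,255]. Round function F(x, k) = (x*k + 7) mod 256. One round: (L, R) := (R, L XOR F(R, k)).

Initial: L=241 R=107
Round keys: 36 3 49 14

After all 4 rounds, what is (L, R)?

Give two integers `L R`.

Round 1 (k=36): L=107 R=226
Round 2 (k=3): L=226 R=198
Round 3 (k=49): L=198 R=15
Round 4 (k=14): L=15 R=31

Answer: 15 31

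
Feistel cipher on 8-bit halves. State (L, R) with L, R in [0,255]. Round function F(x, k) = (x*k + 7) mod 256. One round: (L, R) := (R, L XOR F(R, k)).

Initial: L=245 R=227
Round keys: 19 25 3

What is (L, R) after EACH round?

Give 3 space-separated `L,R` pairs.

Answer: 227,21 21,247 247,249

Derivation:
Round 1 (k=19): L=227 R=21
Round 2 (k=25): L=21 R=247
Round 3 (k=3): L=247 R=249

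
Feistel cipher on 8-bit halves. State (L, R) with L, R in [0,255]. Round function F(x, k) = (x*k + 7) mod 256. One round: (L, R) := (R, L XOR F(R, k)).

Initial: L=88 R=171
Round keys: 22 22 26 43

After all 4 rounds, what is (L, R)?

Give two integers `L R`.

Answer: 226 11

Derivation:
Round 1 (k=22): L=171 R=225
Round 2 (k=22): L=225 R=246
Round 3 (k=26): L=246 R=226
Round 4 (k=43): L=226 R=11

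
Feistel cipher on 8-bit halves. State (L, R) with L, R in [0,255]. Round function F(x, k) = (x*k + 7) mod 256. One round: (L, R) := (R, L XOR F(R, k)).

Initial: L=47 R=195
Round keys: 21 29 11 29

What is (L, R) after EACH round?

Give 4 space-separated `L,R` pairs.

Answer: 195,41 41,111 111,229 229,151

Derivation:
Round 1 (k=21): L=195 R=41
Round 2 (k=29): L=41 R=111
Round 3 (k=11): L=111 R=229
Round 4 (k=29): L=229 R=151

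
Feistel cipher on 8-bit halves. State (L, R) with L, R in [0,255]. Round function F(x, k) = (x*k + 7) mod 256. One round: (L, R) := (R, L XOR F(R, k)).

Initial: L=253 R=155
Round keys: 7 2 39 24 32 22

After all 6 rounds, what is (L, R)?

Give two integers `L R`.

Round 1 (k=7): L=155 R=185
Round 2 (k=2): L=185 R=226
Round 3 (k=39): L=226 R=204
Round 4 (k=24): L=204 R=197
Round 5 (k=32): L=197 R=107
Round 6 (k=22): L=107 R=252

Answer: 107 252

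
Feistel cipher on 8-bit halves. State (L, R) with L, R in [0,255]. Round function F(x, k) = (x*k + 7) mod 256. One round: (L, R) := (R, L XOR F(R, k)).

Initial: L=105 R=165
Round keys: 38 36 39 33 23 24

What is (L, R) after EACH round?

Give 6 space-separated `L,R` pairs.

Round 1 (k=38): L=165 R=236
Round 2 (k=36): L=236 R=146
Round 3 (k=39): L=146 R=169
Round 4 (k=33): L=169 R=66
Round 5 (k=23): L=66 R=92
Round 6 (k=24): L=92 R=229

Answer: 165,236 236,146 146,169 169,66 66,92 92,229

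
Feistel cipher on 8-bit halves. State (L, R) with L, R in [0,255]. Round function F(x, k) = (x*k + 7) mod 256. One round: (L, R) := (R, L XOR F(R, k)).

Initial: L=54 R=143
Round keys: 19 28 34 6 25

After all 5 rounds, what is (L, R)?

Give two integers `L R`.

Round 1 (k=19): L=143 R=146
Round 2 (k=28): L=146 R=112
Round 3 (k=34): L=112 R=117
Round 4 (k=6): L=117 R=181
Round 5 (k=25): L=181 R=193

Answer: 181 193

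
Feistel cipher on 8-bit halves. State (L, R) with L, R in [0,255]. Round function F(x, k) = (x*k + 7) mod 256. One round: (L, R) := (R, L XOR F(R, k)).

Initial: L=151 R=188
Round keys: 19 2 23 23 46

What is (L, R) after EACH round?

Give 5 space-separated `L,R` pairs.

Answer: 188,108 108,99 99,128 128,228 228,127

Derivation:
Round 1 (k=19): L=188 R=108
Round 2 (k=2): L=108 R=99
Round 3 (k=23): L=99 R=128
Round 4 (k=23): L=128 R=228
Round 5 (k=46): L=228 R=127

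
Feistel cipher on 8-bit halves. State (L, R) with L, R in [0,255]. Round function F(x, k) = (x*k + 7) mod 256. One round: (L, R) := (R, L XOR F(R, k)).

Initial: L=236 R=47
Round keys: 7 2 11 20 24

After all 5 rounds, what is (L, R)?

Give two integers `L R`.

Answer: 179 4

Derivation:
Round 1 (k=7): L=47 R=188
Round 2 (k=2): L=188 R=80
Round 3 (k=11): L=80 R=203
Round 4 (k=20): L=203 R=179
Round 5 (k=24): L=179 R=4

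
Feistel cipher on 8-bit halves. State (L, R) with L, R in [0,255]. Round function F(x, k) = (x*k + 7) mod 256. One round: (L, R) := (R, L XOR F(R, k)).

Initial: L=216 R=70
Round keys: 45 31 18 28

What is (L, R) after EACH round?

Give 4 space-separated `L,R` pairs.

Round 1 (k=45): L=70 R=141
Round 2 (k=31): L=141 R=92
Round 3 (k=18): L=92 R=242
Round 4 (k=28): L=242 R=35

Answer: 70,141 141,92 92,242 242,35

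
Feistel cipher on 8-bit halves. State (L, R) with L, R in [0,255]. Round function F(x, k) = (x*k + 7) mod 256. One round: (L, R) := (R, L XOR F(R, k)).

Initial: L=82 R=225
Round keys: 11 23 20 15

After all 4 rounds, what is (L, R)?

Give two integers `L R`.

Answer: 159 158

Derivation:
Round 1 (k=11): L=225 R=224
Round 2 (k=23): L=224 R=198
Round 3 (k=20): L=198 R=159
Round 4 (k=15): L=159 R=158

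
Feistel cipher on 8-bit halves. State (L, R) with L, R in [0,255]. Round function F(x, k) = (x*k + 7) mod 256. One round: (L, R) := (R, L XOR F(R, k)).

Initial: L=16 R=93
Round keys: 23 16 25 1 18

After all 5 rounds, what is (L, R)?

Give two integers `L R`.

Answer: 240 100

Derivation:
Round 1 (k=23): L=93 R=114
Round 2 (k=16): L=114 R=122
Round 3 (k=25): L=122 R=131
Round 4 (k=1): L=131 R=240
Round 5 (k=18): L=240 R=100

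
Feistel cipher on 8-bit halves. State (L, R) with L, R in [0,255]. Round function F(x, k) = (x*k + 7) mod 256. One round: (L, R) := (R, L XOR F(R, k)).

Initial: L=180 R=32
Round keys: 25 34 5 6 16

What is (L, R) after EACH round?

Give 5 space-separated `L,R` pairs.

Answer: 32,147 147,173 173,251 251,68 68,188

Derivation:
Round 1 (k=25): L=32 R=147
Round 2 (k=34): L=147 R=173
Round 3 (k=5): L=173 R=251
Round 4 (k=6): L=251 R=68
Round 5 (k=16): L=68 R=188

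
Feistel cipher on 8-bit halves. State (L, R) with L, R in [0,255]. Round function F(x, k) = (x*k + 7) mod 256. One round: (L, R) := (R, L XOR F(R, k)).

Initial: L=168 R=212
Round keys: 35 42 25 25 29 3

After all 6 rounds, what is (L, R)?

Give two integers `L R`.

Answer: 221 5

Derivation:
Round 1 (k=35): L=212 R=171
Round 2 (k=42): L=171 R=193
Round 3 (k=25): L=193 R=75
Round 4 (k=25): L=75 R=155
Round 5 (k=29): L=155 R=221
Round 6 (k=3): L=221 R=5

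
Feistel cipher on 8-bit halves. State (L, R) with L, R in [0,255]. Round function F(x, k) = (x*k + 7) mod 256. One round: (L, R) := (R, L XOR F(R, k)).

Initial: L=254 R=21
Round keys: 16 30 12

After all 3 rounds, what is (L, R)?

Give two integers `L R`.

Answer: 192 174

Derivation:
Round 1 (k=16): L=21 R=169
Round 2 (k=30): L=169 R=192
Round 3 (k=12): L=192 R=174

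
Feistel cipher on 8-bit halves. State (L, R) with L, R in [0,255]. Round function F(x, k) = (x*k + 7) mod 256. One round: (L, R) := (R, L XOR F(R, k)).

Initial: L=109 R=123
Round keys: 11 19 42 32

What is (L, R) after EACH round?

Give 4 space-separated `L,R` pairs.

Answer: 123,61 61,245 245,4 4,114

Derivation:
Round 1 (k=11): L=123 R=61
Round 2 (k=19): L=61 R=245
Round 3 (k=42): L=245 R=4
Round 4 (k=32): L=4 R=114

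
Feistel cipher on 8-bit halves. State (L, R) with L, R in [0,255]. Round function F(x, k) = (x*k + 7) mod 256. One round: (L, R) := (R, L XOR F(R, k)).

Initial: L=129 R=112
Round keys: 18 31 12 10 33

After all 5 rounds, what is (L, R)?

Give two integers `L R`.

Answer: 8 186

Derivation:
Round 1 (k=18): L=112 R=102
Round 2 (k=31): L=102 R=17
Round 3 (k=12): L=17 R=181
Round 4 (k=10): L=181 R=8
Round 5 (k=33): L=8 R=186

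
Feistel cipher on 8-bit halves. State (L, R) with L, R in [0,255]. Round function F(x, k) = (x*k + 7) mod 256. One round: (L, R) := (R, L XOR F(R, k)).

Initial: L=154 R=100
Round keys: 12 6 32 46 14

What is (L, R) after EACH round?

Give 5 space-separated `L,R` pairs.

Answer: 100,45 45,113 113,10 10,162 162,233

Derivation:
Round 1 (k=12): L=100 R=45
Round 2 (k=6): L=45 R=113
Round 3 (k=32): L=113 R=10
Round 4 (k=46): L=10 R=162
Round 5 (k=14): L=162 R=233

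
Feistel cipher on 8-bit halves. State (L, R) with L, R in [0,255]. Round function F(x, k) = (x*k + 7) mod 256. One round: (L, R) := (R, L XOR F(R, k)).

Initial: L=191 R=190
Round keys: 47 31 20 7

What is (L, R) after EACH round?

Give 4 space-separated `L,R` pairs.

Answer: 190,86 86,207 207,101 101,5

Derivation:
Round 1 (k=47): L=190 R=86
Round 2 (k=31): L=86 R=207
Round 3 (k=20): L=207 R=101
Round 4 (k=7): L=101 R=5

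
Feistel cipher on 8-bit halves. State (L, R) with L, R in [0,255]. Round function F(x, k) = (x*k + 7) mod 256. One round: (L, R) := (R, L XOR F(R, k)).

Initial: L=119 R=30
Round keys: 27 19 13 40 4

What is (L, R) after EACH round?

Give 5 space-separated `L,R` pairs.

Round 1 (k=27): L=30 R=70
Round 2 (k=19): L=70 R=39
Round 3 (k=13): L=39 R=68
Round 4 (k=40): L=68 R=128
Round 5 (k=4): L=128 R=67

Answer: 30,70 70,39 39,68 68,128 128,67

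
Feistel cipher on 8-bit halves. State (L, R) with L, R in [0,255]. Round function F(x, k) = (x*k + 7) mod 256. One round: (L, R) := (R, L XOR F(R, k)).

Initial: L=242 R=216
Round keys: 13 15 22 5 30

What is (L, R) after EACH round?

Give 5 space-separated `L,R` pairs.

Round 1 (k=13): L=216 R=13
Round 2 (k=15): L=13 R=18
Round 3 (k=22): L=18 R=158
Round 4 (k=5): L=158 R=15
Round 5 (k=30): L=15 R=87

Answer: 216,13 13,18 18,158 158,15 15,87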